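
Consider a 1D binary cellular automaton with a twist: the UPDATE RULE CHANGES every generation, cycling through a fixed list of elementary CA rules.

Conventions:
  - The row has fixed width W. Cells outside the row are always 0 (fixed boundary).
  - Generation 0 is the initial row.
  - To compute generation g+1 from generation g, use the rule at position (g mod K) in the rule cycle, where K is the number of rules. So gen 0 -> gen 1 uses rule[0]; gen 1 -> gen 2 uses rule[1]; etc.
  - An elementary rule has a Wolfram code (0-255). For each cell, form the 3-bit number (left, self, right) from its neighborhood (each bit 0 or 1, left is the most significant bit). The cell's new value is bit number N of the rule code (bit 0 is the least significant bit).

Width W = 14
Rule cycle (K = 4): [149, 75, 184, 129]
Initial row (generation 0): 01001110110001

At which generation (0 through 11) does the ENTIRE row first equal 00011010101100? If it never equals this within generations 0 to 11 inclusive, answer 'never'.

Answer: never

Derivation:
Gen 0: 01001110110001
Gen 1 (rule 149): 01100100001101
Gen 2 (rule 75): 11101001111100
Gen 3 (rule 184): 11010101111010
Gen 4 (rule 129): 00000000110000
Gen 5 (rule 149): 11111110001111
Gen 6 (rule 75): 10000010111001
Gen 7 (rule 184): 01000001110100
Gen 8 (rule 129): 00011100100001
Gen 9 (rule 149): 11001010111101
Gen 10 (rule 75): 11010000100100
Gen 11 (rule 184): 10101000010010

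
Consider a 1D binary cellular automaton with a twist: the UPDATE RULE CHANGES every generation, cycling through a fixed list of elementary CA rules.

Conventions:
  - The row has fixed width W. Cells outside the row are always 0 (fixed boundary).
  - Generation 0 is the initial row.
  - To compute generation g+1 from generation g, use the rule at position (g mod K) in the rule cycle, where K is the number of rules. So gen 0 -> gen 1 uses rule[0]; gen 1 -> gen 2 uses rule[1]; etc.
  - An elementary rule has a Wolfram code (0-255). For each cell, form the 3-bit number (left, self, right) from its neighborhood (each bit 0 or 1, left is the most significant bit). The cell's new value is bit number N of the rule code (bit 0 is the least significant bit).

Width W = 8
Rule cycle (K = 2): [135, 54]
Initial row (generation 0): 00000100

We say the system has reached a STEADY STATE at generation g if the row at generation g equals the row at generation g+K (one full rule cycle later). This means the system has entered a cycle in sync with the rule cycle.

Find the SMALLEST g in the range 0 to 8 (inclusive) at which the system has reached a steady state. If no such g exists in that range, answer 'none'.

Gen 0: 00000100
Gen 1 (rule 135): 11111101
Gen 2 (rule 54): 00000011
Gen 3 (rule 135): 11111100
Gen 4 (rule 54): 00000010
Gen 5 (rule 135): 11111110
Gen 6 (rule 54): 00000001
Gen 7 (rule 135): 11111111
Gen 8 (rule 54): 00000000
Gen 9 (rule 135): 11111111
Gen 10 (rule 54): 00000000

Answer: 7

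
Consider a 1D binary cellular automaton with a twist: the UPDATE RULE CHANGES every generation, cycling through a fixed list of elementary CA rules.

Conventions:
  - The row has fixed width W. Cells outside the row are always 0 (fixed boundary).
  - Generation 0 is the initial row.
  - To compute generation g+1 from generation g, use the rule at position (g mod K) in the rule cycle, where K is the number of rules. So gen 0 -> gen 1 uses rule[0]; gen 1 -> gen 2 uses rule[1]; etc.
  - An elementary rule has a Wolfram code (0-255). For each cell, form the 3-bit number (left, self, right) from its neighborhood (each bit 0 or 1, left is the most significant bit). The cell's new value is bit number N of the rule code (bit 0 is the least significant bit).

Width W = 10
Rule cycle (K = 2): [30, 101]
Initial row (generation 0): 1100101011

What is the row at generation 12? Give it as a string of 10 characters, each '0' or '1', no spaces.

Answer: 1111001101

Derivation:
Gen 0: 1100101011
Gen 1 (rule 30): 1011101010
Gen 2 (rule 101): 1100111110
Gen 3 (rule 30): 1011100001
Gen 4 (rule 101): 1100101101
Gen 5 (rule 30): 1011101001
Gen 6 (rule 101): 1100111001
Gen 7 (rule 30): 1011100111
Gen 8 (rule 101): 1100100001
Gen 9 (rule 30): 1011110011
Gen 10 (rule 101): 1100010001
Gen 11 (rule 30): 1010111011
Gen 12 (rule 101): 1111001101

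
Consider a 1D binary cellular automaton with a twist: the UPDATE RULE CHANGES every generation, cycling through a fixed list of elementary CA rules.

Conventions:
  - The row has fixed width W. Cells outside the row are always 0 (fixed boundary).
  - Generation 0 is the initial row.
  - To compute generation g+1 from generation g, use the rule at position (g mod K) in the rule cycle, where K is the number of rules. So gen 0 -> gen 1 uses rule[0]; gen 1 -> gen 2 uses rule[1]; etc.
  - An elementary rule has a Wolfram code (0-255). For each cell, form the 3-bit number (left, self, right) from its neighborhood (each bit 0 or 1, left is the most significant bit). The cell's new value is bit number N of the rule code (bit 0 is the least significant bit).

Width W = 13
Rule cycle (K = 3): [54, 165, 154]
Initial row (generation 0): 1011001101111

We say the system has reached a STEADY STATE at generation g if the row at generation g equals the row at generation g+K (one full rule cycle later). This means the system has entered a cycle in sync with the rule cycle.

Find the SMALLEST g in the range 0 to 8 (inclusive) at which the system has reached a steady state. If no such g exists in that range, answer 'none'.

Answer: none

Derivation:
Gen 0: 1011001101111
Gen 1 (rule 54): 1100110010000
Gen 2 (rule 165): 0000000010111
Gen 3 (rule 154): 0000000100110
Gen 4 (rule 54): 0000001111001
Gen 5 (rule 165): 1111100110001
Gen 6 (rule 154): 1111011101010
Gen 7 (rule 54): 0000100011111
Gen 8 (rule 165): 1110101001110
Gen 9 (rule 154): 1100000111101
Gen 10 (rule 54): 0010001000011
Gen 11 (rule 165): 1010101011000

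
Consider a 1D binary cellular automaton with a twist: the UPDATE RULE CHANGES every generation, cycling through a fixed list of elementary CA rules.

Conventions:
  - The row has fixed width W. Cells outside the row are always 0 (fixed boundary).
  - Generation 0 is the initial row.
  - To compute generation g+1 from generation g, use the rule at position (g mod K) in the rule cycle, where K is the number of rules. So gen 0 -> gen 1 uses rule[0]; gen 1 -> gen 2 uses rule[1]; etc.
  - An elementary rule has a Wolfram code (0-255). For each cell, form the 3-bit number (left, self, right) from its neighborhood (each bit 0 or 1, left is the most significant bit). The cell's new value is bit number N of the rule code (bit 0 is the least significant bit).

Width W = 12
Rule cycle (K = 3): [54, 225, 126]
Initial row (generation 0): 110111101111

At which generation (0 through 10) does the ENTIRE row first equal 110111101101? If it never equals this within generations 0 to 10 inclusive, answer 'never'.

Gen 0: 110111101111
Gen 1 (rule 54): 001000010000
Gen 2 (rule 225): 100011000111
Gen 3 (rule 126): 110111101101
Gen 4 (rule 54): 001000010011
Gen 5 (rule 225): 100011000001
Gen 6 (rule 126): 110111100011
Gen 7 (rule 54): 001000010100
Gen 8 (rule 225): 100011001001
Gen 9 (rule 126): 110111111111
Gen 10 (rule 54): 001000000000

Answer: 3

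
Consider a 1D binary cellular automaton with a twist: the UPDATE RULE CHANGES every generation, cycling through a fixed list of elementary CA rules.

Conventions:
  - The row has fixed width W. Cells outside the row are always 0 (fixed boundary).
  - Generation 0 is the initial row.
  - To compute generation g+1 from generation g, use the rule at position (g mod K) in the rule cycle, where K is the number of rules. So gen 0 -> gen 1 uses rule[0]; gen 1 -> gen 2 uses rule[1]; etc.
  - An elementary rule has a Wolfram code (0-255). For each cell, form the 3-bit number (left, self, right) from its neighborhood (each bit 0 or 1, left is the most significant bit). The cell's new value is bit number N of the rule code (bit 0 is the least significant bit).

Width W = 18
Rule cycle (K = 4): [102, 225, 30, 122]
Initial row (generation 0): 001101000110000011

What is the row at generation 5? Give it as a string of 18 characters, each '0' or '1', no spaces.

Gen 0: 001101000110000011
Gen 1 (rule 102): 010111001010000101
Gen 2 (rule 225): 001011000100110010
Gen 3 (rule 30): 011010101111101111
Gen 4 (rule 122): 111101011000111001
Gen 5 (rule 102): 000111101001001011

Answer: 000111101001001011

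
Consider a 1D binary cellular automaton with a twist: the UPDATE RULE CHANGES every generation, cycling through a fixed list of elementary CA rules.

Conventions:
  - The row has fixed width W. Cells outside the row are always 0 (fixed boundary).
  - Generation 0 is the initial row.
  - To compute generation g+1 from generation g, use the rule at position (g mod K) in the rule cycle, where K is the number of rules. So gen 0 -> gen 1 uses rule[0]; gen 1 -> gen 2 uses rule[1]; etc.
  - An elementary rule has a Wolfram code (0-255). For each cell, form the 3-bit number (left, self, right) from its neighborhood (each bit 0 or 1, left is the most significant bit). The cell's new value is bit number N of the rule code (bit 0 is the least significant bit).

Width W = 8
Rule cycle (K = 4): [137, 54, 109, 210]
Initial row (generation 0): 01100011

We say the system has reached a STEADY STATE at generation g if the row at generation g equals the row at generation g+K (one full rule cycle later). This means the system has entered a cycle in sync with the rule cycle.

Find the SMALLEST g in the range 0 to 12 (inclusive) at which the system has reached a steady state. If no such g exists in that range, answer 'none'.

Answer: 7

Derivation:
Gen 0: 01100011
Gen 1 (rule 137): 01001010
Gen 2 (rule 54): 11111111
Gen 3 (rule 109): 10000001
Gen 4 (rule 210): 01000010
Gen 5 (rule 137): 00011000
Gen 6 (rule 54): 00100100
Gen 7 (rule 109): 10100101
Gen 8 (rule 210): 00011000
Gen 9 (rule 137): 11010011
Gen 10 (rule 54): 00111100
Gen 11 (rule 109): 10100101
Gen 12 (rule 210): 00011000
Gen 13 (rule 137): 11010011
Gen 14 (rule 54): 00111100
Gen 15 (rule 109): 10100101
Gen 16 (rule 210): 00011000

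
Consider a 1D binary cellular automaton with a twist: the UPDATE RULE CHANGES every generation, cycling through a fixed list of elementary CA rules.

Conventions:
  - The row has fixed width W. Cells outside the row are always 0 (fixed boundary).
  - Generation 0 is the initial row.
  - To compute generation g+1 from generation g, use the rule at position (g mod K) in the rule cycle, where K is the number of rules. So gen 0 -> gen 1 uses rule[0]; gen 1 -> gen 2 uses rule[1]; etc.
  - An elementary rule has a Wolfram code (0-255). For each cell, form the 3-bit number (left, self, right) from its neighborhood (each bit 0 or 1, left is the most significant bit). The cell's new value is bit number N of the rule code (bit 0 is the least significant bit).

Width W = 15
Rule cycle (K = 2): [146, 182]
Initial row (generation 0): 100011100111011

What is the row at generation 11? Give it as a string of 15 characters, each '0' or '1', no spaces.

Gen 0: 100011100111011
Gen 1 (rule 146): 010101011010000
Gen 2 (rule 182): 111111100111000
Gen 3 (rule 146): 011111011010100
Gen 4 (rule 182): 101110100111110
Gen 5 (rule 146): 000100011011101
Gen 6 (rule 182): 001110100101011
Gen 7 (rule 146): 010100011000000
Gen 8 (rule 182): 111110100100000
Gen 9 (rule 146): 011100011010000
Gen 10 (rule 182): 101010100111000
Gen 11 (rule 146): 000000011010100

Answer: 000000011010100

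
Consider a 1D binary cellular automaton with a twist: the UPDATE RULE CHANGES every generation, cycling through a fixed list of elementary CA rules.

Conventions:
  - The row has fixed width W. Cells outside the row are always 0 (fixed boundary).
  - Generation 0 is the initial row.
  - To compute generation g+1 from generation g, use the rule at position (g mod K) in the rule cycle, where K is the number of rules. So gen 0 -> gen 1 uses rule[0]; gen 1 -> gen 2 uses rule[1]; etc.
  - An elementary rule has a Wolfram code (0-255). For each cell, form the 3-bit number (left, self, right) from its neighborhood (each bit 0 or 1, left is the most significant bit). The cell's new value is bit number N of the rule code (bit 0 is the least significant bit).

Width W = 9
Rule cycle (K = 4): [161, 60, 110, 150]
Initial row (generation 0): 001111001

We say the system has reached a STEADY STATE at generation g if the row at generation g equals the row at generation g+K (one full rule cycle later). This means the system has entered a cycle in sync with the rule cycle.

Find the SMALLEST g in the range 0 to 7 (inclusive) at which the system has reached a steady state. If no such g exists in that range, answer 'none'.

Answer: none

Derivation:
Gen 0: 001111001
Gen 1 (rule 161): 100110000
Gen 2 (rule 60): 110101000
Gen 3 (rule 110): 111111000
Gen 4 (rule 150): 011110100
Gen 5 (rule 161): 001101001
Gen 6 (rule 60): 001011101
Gen 7 (rule 110): 011110111
Gen 8 (rule 150): 101100010
Gen 9 (rule 161): 010001000
Gen 10 (rule 60): 011001100
Gen 11 (rule 110): 111011100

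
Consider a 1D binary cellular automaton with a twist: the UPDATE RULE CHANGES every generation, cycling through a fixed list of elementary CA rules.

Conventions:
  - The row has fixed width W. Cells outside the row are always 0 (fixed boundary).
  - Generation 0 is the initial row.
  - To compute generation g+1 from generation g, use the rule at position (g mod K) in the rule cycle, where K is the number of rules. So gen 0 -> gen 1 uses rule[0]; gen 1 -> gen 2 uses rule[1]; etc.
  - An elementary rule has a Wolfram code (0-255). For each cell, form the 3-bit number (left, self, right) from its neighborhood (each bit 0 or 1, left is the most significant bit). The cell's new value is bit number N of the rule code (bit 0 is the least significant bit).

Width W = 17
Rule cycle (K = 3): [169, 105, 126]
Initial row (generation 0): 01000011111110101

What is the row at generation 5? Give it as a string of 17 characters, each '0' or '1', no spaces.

Answer: 10101000101000101

Derivation:
Gen 0: 01000011111110101
Gen 1 (rule 169): 00011011111101010
Gen 2 (rule 105): 11011110000110100
Gen 3 (rule 126): 11110011001111110
Gen 4 (rule 169): 11100010001111100
Gen 5 (rule 105): 10101000101000101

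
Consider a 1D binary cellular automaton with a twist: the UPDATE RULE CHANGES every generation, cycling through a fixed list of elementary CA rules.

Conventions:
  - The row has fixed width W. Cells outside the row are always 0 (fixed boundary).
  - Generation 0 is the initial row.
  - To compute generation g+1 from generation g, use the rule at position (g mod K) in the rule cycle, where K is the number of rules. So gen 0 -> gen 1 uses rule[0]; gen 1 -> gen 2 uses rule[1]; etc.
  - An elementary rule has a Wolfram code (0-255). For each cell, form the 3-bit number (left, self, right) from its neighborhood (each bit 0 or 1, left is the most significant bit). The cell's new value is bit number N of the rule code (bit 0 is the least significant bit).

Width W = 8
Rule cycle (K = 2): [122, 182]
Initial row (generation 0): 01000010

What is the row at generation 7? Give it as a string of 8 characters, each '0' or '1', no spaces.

Gen 0: 01000010
Gen 1 (rule 122): 10100101
Gen 2 (rule 182): 11111111
Gen 3 (rule 122): 10000001
Gen 4 (rule 182): 11000011
Gen 5 (rule 122): 11100111
Gen 6 (rule 182): 01011010
Gen 7 (rule 122): 10111101

Answer: 10111101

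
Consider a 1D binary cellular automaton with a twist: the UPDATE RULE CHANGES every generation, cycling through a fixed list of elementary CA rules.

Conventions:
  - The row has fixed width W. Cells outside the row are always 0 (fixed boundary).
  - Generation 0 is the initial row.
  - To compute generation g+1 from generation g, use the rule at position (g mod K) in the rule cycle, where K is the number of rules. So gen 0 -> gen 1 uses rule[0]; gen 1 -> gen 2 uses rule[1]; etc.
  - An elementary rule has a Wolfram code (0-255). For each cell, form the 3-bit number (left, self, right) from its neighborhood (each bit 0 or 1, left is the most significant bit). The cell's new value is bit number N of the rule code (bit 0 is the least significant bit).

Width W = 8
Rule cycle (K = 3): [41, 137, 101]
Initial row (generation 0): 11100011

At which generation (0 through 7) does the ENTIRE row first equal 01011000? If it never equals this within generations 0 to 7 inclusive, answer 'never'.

Answer: 4

Derivation:
Gen 0: 11100011
Gen 1 (rule 41): 10001010
Gen 2 (rule 137): 00100000
Gen 3 (rule 101): 10101111
Gen 4 (rule 41): 01011000
Gen 5 (rule 137): 00010011
Gen 6 (rule 101): 11010001
Gen 7 (rule 41): 10100100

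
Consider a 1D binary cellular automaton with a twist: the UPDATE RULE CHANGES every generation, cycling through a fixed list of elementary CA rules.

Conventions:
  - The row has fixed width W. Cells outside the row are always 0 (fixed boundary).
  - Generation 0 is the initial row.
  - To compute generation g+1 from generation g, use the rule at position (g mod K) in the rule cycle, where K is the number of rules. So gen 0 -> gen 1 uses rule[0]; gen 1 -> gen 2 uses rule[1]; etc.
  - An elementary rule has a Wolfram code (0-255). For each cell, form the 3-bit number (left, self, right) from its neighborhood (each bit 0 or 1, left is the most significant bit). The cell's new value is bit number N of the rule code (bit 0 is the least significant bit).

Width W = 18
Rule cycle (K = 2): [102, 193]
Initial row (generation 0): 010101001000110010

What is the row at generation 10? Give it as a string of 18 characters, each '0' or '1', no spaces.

Answer: 100001010000110010

Derivation:
Gen 0: 010101001000110010
Gen 1 (rule 102): 111111011001010110
Gen 2 (rule 193): 011111001000000010
Gen 3 (rule 102): 100001011000000110
Gen 4 (rule 193): 001100001011110010
Gen 5 (rule 102): 010100011100010110
Gen 6 (rule 193): 000001001101000010
Gen 7 (rule 102): 000011010111000110
Gen 8 (rule 193): 111001000011010010
Gen 9 (rule 102): 001011000101110110
Gen 10 (rule 193): 100001010000110010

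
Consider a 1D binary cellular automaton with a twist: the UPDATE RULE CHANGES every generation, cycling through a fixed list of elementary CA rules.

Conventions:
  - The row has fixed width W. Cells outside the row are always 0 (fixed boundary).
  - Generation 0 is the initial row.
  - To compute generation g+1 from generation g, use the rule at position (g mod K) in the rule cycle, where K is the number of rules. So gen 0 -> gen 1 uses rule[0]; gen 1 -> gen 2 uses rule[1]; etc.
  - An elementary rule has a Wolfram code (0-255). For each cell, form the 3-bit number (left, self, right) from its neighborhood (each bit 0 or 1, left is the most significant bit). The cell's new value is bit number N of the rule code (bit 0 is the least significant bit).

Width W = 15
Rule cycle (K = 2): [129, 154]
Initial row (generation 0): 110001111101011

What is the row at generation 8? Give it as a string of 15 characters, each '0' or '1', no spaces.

Gen 0: 110001111101011
Gen 1 (rule 129): 000100111000000
Gen 2 (rule 154): 001011110100000
Gen 3 (rule 129): 100001100001111
Gen 4 (rule 154): 010011010011110
Gen 5 (rule 129): 000000000001100
Gen 6 (rule 154): 000000000011010
Gen 7 (rule 129): 111111111000000
Gen 8 (rule 154): 111111110100000

Answer: 111111110100000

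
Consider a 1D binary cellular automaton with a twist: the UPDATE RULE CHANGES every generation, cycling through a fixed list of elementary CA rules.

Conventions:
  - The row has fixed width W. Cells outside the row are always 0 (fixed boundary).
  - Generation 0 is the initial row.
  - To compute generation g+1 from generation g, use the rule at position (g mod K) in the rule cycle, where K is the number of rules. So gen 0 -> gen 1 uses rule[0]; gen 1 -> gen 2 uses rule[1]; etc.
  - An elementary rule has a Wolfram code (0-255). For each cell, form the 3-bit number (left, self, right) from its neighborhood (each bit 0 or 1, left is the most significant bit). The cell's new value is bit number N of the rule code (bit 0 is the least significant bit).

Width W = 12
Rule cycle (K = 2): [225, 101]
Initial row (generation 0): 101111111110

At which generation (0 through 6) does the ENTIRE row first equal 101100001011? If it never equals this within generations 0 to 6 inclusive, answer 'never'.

Answer: 4

Derivation:
Gen 0: 101111111110
Gen 1 (rule 225): 010111111110
Gen 2 (rule 101): 011000000010
Gen 3 (rule 225): 001011111000
Gen 4 (rule 101): 101100001011
Gen 5 (rule 225): 010101100101
Gen 6 (rule 101): 011110100111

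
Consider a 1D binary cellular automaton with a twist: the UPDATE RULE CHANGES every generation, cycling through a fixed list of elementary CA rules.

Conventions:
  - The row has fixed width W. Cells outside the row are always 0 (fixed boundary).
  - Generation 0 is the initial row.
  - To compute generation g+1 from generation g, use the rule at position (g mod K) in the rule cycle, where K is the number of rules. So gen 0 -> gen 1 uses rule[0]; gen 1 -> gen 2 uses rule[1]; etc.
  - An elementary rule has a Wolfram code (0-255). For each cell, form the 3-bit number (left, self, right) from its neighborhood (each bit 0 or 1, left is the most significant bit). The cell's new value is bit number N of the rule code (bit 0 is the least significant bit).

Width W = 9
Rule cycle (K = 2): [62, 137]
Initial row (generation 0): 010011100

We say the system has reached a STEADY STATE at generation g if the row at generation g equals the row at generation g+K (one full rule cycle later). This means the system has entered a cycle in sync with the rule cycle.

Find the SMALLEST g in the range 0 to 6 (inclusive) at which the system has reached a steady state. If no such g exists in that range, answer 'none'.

Gen 0: 010011100
Gen 1 (rule 62): 111110010
Gen 2 (rule 137): 111100000
Gen 3 (rule 62): 100010000
Gen 4 (rule 137): 001000111
Gen 5 (rule 62): 011101100
Gen 6 (rule 137): 011001001
Gen 7 (rule 62): 110111111
Gen 8 (rule 137): 100111110

Answer: none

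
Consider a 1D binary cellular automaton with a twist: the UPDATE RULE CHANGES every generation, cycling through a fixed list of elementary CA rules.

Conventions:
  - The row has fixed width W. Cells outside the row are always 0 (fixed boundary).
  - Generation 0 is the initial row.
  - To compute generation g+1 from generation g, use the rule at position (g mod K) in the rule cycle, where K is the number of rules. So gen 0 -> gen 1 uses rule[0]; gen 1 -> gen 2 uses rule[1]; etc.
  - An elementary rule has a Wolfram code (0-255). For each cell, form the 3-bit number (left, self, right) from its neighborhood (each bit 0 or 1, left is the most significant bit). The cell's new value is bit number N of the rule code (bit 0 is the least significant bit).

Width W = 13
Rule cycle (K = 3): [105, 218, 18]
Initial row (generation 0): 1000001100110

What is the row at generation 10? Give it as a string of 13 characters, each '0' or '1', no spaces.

Answer: 0011111111111

Derivation:
Gen 0: 1000001100110
Gen 1 (rule 105): 0011101100110
Gen 2 (rule 218): 0111101111111
Gen 3 (rule 18): 1000000000000
Gen 4 (rule 105): 0011111111111
Gen 5 (rule 218): 0111111111111
Gen 6 (rule 18): 1000000000000
Gen 7 (rule 105): 0011111111111
Gen 8 (rule 218): 0111111111111
Gen 9 (rule 18): 1000000000000
Gen 10 (rule 105): 0011111111111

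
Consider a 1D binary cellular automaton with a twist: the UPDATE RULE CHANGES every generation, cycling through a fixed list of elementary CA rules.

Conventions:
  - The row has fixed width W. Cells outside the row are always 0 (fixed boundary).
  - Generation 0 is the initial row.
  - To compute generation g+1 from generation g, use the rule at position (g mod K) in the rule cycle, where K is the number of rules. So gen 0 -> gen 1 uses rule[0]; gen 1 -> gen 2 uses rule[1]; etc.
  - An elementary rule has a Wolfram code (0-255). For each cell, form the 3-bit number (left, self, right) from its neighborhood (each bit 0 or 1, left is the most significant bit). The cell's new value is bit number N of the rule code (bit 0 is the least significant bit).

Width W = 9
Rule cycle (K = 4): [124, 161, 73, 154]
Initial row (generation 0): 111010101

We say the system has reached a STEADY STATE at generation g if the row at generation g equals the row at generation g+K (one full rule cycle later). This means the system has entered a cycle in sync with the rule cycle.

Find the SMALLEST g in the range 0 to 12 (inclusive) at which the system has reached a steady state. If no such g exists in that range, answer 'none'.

Answer: 3

Derivation:
Gen 0: 111010101
Gen 1 (rule 124): 101111111
Gen 2 (rule 161): 010111110
Gen 3 (rule 73): 000100010
Gen 4 (rule 154): 001010101
Gen 5 (rule 124): 001111111
Gen 6 (rule 161): 100111110
Gen 7 (rule 73): 000100010
Gen 8 (rule 154): 001010101
Gen 9 (rule 124): 001111111
Gen 10 (rule 161): 100111110
Gen 11 (rule 73): 000100010
Gen 12 (rule 154): 001010101
Gen 13 (rule 124): 001111111
Gen 14 (rule 161): 100111110
Gen 15 (rule 73): 000100010
Gen 16 (rule 154): 001010101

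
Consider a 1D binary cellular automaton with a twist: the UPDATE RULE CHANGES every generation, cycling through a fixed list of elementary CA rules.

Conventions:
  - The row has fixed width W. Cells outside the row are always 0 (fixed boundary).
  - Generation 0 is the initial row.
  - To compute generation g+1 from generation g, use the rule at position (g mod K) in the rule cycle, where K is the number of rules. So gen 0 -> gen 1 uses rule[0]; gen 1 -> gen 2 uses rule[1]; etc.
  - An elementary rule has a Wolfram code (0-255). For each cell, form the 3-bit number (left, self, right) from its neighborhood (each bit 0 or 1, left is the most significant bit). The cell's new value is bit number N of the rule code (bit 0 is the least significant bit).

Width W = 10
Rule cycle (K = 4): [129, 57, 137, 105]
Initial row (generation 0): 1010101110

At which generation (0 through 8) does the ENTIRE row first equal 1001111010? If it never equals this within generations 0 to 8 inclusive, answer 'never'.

Answer: 6

Derivation:
Gen 0: 1010101110
Gen 1 (rule 129): 0000000100
Gen 2 (rule 57): 1111110011
Gen 3 (rule 137): 1111100010
Gen 4 (rule 105): 1000101000
Gen 5 (rule 129): 0010000011
Gen 6 (rule 57): 1001111010
Gen 7 (rule 137): 0001110000
Gen 8 (rule 105): 1101010111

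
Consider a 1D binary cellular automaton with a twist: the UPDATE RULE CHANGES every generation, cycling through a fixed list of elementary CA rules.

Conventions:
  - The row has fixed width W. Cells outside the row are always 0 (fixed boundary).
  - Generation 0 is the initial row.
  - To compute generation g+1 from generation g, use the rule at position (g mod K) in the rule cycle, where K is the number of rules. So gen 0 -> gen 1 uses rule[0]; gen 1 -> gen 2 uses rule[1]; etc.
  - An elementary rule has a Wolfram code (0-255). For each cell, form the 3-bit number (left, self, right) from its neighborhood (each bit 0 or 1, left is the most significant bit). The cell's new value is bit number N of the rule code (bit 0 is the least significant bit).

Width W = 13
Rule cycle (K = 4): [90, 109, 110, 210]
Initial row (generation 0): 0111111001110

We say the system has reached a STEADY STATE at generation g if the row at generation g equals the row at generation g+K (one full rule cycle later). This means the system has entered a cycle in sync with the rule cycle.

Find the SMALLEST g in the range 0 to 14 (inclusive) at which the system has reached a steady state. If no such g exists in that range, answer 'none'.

Answer: 0

Derivation:
Gen 0: 0111111001110
Gen 1 (rule 90): 1100001111011
Gen 2 (rule 109): 1101101001111
Gen 3 (rule 110): 1111111011001
Gen 4 (rule 210): 0111111001110
Gen 5 (rule 90): 1100001111011
Gen 6 (rule 109): 1101101001111
Gen 7 (rule 110): 1111111011001
Gen 8 (rule 210): 0111111001110
Gen 9 (rule 90): 1100001111011
Gen 10 (rule 109): 1101101001111
Gen 11 (rule 110): 1111111011001
Gen 12 (rule 210): 0111111001110
Gen 13 (rule 90): 1100001111011
Gen 14 (rule 109): 1101101001111
Gen 15 (rule 110): 1111111011001
Gen 16 (rule 210): 0111111001110
Gen 17 (rule 90): 1100001111011
Gen 18 (rule 109): 1101101001111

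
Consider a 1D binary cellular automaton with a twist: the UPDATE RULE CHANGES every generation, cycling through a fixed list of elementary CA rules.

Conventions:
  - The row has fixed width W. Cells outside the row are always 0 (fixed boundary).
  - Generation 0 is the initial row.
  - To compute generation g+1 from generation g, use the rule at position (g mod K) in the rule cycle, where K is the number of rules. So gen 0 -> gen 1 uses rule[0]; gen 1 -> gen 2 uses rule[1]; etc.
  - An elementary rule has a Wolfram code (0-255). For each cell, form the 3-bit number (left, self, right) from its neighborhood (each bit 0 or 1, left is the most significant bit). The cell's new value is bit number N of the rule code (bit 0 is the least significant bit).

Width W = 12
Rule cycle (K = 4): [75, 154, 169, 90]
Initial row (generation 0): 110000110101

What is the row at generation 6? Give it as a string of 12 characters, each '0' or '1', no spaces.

Gen 0: 110000110101
Gen 1 (rule 75): 110111110000
Gen 2 (rule 154): 100111101000
Gen 3 (rule 169): 000111010011
Gen 4 (rule 90): 001101001111
Gen 5 (rule 75): 111100011001
Gen 6 (rule 154): 111010110110

Answer: 111010110110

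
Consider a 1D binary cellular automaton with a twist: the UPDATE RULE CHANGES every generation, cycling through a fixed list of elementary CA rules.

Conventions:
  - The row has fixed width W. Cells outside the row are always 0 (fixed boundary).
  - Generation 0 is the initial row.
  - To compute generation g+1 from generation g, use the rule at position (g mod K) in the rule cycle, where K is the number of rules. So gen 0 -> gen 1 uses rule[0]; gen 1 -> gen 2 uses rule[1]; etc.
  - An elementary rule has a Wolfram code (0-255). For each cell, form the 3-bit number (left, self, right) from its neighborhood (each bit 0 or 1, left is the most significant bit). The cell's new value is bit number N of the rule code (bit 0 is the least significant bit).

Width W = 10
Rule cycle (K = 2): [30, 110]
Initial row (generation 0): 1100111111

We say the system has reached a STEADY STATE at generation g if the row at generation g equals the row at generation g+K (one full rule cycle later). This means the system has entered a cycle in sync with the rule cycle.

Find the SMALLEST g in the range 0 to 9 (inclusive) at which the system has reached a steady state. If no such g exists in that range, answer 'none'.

Answer: none

Derivation:
Gen 0: 1100111111
Gen 1 (rule 30): 1011100000
Gen 2 (rule 110): 1110100000
Gen 3 (rule 30): 1000110000
Gen 4 (rule 110): 1001110000
Gen 5 (rule 30): 1111001000
Gen 6 (rule 110): 1001011000
Gen 7 (rule 30): 1111010100
Gen 8 (rule 110): 1001111100
Gen 9 (rule 30): 1111000010
Gen 10 (rule 110): 1001000110
Gen 11 (rule 30): 1111101101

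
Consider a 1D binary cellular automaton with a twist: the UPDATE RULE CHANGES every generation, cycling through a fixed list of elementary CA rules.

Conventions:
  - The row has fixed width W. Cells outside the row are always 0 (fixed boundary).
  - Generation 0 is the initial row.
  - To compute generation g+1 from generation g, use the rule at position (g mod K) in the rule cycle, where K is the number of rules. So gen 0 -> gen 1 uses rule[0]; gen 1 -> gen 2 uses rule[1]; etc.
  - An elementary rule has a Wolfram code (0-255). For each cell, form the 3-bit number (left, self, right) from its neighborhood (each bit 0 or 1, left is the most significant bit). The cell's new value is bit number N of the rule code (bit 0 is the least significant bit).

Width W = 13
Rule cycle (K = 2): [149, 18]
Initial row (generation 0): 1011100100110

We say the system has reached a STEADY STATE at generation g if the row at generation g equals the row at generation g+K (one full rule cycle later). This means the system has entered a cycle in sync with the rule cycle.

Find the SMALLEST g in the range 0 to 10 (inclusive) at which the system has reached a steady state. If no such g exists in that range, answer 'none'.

Answer: 6

Derivation:
Gen 0: 1011100100110
Gen 1 (rule 149): 1001010110001
Gen 2 (rule 18): 0110000001010
Gen 3 (rule 149): 0001111101011
Gen 4 (rule 18): 0010000000000
Gen 5 (rule 149): 1011111111111
Gen 6 (rule 18): 0000000000000
Gen 7 (rule 149): 1111111111111
Gen 8 (rule 18): 0000000000000
Gen 9 (rule 149): 1111111111111
Gen 10 (rule 18): 0000000000000
Gen 11 (rule 149): 1111111111111
Gen 12 (rule 18): 0000000000000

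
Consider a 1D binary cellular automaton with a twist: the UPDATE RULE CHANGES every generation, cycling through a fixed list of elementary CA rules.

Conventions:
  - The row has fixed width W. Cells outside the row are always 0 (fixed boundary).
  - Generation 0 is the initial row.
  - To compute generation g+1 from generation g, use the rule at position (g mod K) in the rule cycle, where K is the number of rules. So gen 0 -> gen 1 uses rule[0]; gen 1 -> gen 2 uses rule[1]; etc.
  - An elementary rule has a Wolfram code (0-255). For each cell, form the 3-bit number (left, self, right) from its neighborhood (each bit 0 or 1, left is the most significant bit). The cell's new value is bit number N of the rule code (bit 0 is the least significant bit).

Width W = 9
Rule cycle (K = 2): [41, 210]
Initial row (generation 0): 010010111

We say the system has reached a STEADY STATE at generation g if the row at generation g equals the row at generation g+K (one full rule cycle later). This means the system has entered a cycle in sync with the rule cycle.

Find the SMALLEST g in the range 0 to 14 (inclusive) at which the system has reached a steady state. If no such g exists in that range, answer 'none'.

Answer: 14

Derivation:
Gen 0: 010010111
Gen 1 (rule 41): 000001100
Gen 2 (rule 210): 000010110
Gen 3 (rule 41): 111001100
Gen 4 (rule 210): 011110110
Gen 5 (rule 41): 010001100
Gen 6 (rule 210): 101010110
Gen 7 (rule 41): 010101100
Gen 8 (rule 210): 100000110
Gen 9 (rule 41): 001110100
Gen 10 (rule 210): 010110010
Gen 11 (rule 41): 001100000
Gen 12 (rule 210): 010110000
Gen 13 (rule 41): 001100111
Gen 14 (rule 210): 010111011
Gen 15 (rule 41): 001100110
Gen 16 (rule 210): 010111011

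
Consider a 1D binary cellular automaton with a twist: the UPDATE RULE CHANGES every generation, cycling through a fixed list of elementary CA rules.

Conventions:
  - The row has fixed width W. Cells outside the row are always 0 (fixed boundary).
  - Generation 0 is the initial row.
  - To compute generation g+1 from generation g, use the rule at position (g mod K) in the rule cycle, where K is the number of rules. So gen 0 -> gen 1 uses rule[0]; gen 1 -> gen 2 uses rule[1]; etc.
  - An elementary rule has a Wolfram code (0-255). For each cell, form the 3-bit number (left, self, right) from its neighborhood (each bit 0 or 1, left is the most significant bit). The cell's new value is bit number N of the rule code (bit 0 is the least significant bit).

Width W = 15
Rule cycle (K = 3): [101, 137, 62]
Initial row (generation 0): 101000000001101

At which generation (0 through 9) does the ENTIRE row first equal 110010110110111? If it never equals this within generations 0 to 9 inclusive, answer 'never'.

Answer: 4

Derivation:
Gen 0: 101000000001101
Gen 1 (rule 101): 111011111100111
Gen 2 (rule 137): 110011111000110
Gen 3 (rule 62): 101110000101101
Gen 4 (rule 101): 110010110110111
Gen 5 (rule 137): 100000100100110
Gen 6 (rule 62): 110001111111101
Gen 7 (rule 101): 010100000000111
Gen 8 (rule 137): 000001111110110
Gen 9 (rule 62): 000011000001101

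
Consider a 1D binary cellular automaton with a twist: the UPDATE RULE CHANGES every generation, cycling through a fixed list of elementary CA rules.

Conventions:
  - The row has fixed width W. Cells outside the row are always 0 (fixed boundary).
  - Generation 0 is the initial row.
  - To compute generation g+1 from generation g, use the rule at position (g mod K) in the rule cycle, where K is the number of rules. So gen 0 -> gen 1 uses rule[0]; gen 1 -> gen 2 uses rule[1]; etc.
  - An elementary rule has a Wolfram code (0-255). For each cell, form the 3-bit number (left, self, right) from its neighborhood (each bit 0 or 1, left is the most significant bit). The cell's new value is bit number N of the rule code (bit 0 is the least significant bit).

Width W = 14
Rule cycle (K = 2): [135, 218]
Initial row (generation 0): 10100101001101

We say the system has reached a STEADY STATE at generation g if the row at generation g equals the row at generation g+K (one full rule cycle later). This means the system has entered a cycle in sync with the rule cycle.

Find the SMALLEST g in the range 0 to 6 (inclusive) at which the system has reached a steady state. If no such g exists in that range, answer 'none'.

Answer: 6

Derivation:
Gen 0: 10100101001101
Gen 1 (rule 135): 10101101010001
Gen 2 (rule 218): 00001100001010
Gen 3 (rule 135): 11110001111010
Gen 4 (rule 218): 11111011111001
Gen 5 (rule 135): 01110001110011
Gen 6 (rule 218): 11111011111111
Gen 7 (rule 135): 01110001111110
Gen 8 (rule 218): 11111011111111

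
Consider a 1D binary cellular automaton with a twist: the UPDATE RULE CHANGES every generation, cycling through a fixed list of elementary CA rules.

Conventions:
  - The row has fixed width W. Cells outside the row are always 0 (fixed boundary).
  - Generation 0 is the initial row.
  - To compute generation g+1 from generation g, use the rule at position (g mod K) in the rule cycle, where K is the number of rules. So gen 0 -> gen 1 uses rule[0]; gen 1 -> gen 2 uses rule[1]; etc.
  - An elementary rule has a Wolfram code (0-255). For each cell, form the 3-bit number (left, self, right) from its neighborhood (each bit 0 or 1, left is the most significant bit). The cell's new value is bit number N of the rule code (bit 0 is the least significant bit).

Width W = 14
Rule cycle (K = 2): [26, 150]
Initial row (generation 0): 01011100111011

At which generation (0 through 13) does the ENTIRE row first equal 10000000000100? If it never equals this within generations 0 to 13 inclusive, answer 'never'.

Answer: 3

Derivation:
Gen 0: 01011100111011
Gen 1 (rule 26): 10010011100010
Gen 2 (rule 150): 11111101010111
Gen 3 (rule 26): 10000000000100
Gen 4 (rule 150): 11000000001110
Gen 5 (rule 26): 10100000011001
Gen 6 (rule 150): 10110000100111
Gen 7 (rule 26): 00101001011100
Gen 8 (rule 150): 01101111001010
Gen 9 (rule 26): 11001000110001
Gen 10 (rule 150): 00111101001011
Gen 11 (rule 26): 01100000110010
Gen 12 (rule 150): 10010001001111
Gen 13 (rule 26): 01101010111000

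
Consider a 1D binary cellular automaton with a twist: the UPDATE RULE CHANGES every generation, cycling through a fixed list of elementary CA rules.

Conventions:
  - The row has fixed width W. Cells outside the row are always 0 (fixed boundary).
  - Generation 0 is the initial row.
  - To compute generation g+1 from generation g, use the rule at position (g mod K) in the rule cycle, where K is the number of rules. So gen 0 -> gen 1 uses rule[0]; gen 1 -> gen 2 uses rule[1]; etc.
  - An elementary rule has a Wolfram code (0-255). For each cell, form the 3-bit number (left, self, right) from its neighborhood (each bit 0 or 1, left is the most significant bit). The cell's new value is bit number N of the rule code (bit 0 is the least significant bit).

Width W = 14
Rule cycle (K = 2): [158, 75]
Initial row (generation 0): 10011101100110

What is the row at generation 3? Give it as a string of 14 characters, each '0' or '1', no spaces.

Answer: 11011011110110

Derivation:
Gen 0: 10011101100110
Gen 1 (rule 158): 11111001011101
Gen 2 (rule 75): 10001010010100
Gen 3 (rule 158): 11011011110110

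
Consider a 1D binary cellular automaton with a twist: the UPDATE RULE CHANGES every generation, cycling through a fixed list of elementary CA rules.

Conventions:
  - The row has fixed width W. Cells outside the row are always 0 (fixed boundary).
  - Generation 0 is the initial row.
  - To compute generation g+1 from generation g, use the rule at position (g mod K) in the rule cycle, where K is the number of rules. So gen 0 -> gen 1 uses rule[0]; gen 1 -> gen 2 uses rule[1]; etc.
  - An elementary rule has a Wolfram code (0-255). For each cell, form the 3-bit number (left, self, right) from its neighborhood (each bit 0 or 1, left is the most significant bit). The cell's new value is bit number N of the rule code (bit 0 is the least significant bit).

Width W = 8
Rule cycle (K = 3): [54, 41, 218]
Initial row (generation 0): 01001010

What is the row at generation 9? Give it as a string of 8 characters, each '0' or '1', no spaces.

Answer: 01011111

Derivation:
Gen 0: 01001010
Gen 1 (rule 54): 11111111
Gen 2 (rule 41): 10000000
Gen 3 (rule 218): 01000000
Gen 4 (rule 54): 11100000
Gen 5 (rule 41): 10001111
Gen 6 (rule 218): 01011111
Gen 7 (rule 54): 11100000
Gen 8 (rule 41): 10001111
Gen 9 (rule 218): 01011111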